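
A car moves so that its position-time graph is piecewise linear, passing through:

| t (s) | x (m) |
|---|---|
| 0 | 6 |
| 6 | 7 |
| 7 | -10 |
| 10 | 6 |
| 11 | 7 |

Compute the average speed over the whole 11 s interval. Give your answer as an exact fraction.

35/11 m/s

Average speed = (total path length)/(elapsed time); on a piecewise-linear x-t graph the path length is Σ|Δx|.
0–6 s: |Δx| = |7 − 6| = 1 m
6–7 s: |Δx| = |-10 − 7| = 17 m
7–10 s: |Δx| = |6 − -10| = 16 m
10–11 s: |Δx| = |7 − 6| = 1 m
Total path = 35 m; average speed = 35/11 = 35/11 m/s.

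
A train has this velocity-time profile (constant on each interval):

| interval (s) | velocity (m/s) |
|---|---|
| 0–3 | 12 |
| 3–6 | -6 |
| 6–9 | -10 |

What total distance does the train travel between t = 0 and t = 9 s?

Distance (not displacement) is the total path length: add the absolute areas under v-t.
0–3 s: |12| × 3 = 36 m
3–6 s: |-6| × 3 = 18 m
6–9 s: |-10| × 3 = 30 m
Total distance = 84 m

84 m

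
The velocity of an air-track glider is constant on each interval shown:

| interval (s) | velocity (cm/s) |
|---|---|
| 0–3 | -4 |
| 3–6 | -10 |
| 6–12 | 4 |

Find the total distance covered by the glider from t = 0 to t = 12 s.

66 cm

Total distance travelled is ∫|v| dt — sum the magnitudes of each area piece.
0–3 s: |-4| × 3 = 12 cm
3–6 s: |-10| × 3 = 30 cm
6–12 s: |4| × 6 = 24 cm
Total distance = 66 cm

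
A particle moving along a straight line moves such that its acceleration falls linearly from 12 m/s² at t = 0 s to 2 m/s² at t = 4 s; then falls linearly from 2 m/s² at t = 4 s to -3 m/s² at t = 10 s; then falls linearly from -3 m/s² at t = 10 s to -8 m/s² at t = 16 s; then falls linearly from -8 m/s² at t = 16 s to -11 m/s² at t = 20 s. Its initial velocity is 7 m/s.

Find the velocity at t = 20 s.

Δv equals the area under the a-t graph; then v = v₀ + Δv.
0–4 s: ½(12 + 2)(4) = 28 m/s
4–10 s: ½(2 + -3)(6) = -3 m/s
10–16 s: ½(-3 + -8)(6) = -33 m/s
16–20 s: ½(-8 + -11)(4) = -38 m/s
Δv = -46 m/s, so v(20) = 7 + (-46) = -39 m/s.

-39 m/s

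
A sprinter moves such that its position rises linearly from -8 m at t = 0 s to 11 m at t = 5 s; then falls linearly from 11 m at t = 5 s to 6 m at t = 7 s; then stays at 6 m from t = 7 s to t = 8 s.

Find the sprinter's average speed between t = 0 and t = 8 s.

3 m/s

Average speed = (total path length)/(elapsed time); on a piecewise-linear x-t graph the path length is Σ|Δx|.
0–5 s: |Δx| = |11 − -8| = 19 m
5–7 s: |Δx| = |6 − 11| = 5 m
7–8 s: |Δx| = |6 − 6| = 0 m
Total path = 24 m; average speed = 24/8 = 3 m/s.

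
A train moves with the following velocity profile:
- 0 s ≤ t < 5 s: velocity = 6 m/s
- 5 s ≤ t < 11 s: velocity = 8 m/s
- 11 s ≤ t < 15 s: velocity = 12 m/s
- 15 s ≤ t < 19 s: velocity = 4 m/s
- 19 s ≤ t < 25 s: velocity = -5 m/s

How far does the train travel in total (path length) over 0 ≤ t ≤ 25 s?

172 m

Total distance travelled is ∫|v| dt — sum the magnitudes of each area piece.
0–5 s: |6| × 5 = 30 m
5–11 s: |8| × 6 = 48 m
11–15 s: |12| × 4 = 48 m
15–19 s: |4| × 4 = 16 m
19–25 s: |-5| × 6 = 30 m
Total distance = 172 m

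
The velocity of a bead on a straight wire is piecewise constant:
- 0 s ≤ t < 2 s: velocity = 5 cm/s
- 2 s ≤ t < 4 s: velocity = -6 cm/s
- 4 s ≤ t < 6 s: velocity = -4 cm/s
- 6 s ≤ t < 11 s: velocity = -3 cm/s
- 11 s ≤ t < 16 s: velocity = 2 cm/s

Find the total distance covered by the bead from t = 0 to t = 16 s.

Total distance travelled is ∫|v| dt — sum the magnitudes of each area piece.
0–2 s: |5| × 2 = 10 cm
2–4 s: |-6| × 2 = 12 cm
4–6 s: |-4| × 2 = 8 cm
6–11 s: |-3| × 5 = 15 cm
11–16 s: |2| × 5 = 10 cm
Total distance = 55 cm

55 cm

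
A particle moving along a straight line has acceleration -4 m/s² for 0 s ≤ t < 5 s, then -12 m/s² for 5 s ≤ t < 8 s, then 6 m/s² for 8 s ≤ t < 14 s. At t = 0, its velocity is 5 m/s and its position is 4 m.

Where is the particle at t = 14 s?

On each constant-a segment, Δv = aΔt and Δx = v₀Δt + ½aΔt²; chain segment to segment.
0–5 s: v starts 5 m/s; Δx = 5·5 + ½·-4·5² = -25 m; v ends -15 m/s.
5–8 s: v starts -15 m/s; Δx = -15·3 + ½·-12·3² = -99 m; v ends -51 m/s.
8–14 s: v starts -51 m/s; Δx = -51·6 + ½·6·6² = -198 m; v ends -15 m/s.
x(14) = 4 + Σ Δx = -318 m.

-318 m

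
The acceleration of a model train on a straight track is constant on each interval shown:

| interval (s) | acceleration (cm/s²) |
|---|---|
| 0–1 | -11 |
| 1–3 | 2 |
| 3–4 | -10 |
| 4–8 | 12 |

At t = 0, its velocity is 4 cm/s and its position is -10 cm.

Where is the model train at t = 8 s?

14.5 cm

On each constant-a segment, Δv = aΔt and Δx = v₀Δt + ½aΔt²; chain segment to segment.
0–1 s: v starts 4 cm/s; Δx = 4·1 + ½·-11·1² = -1.5 cm; v ends -7 cm/s.
1–3 s: v starts -7 cm/s; Δx = -7·2 + ½·2·2² = -10 cm; v ends -3 cm/s.
3–4 s: v starts -3 cm/s; Δx = -3·1 + ½·-10·1² = -8 cm; v ends -13 cm/s.
4–8 s: v starts -13 cm/s; Δx = -13·4 + ½·12·4² = 44 cm; v ends 35 cm/s.
x(8) = -10 + Σ Δx = 14.5 cm.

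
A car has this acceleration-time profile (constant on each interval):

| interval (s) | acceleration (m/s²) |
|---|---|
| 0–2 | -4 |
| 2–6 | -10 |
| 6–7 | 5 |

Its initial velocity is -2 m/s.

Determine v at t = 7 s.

-45 m/s

Δv equals the area under the a-t graph; then v = v₀ + Δv.
0–2 s: -4 × 2 = -8 m/s
2–6 s: -10 × 4 = -40 m/s
6–7 s: 5 × 1 = 5 m/s
Δv = -43 m/s, so v(7) = -2 + (-43) = -45 m/s.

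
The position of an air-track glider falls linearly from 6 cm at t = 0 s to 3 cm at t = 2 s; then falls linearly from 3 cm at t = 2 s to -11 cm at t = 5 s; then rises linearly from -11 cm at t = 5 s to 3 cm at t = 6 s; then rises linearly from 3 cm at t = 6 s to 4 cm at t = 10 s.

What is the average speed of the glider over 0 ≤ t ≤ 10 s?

3.2 cm/s

Average speed = (total path length)/(elapsed time); on a piecewise-linear x-t graph the path length is Σ|Δx|.
0–2 s: |Δx| = |3 − 6| = 3 cm
2–5 s: |Δx| = |-11 − 3| = 14 cm
5–6 s: |Δx| = |3 − -11| = 14 cm
6–10 s: |Δx| = |4 − 3| = 1 cm
Total path = 32 cm; average speed = 32/10 = 3.2 cm/s.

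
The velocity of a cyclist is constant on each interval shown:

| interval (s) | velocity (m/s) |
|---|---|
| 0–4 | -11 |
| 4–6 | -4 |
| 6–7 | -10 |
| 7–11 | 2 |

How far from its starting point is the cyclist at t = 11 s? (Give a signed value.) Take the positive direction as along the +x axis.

Displacement is the signed area under the v-t curve.
0–4 s: -11 × 4 = -44 m
4–6 s: -4 × 2 = -8 m
6–7 s: -10 × 1 = -10 m
7–11 s: 2 × 4 = 8 m
Net displacement = -54 m

-54 m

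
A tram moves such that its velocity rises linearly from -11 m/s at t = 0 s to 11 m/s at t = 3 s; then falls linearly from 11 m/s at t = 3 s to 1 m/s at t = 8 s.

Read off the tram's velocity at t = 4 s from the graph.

On 3–8 s the graph is linear from 11 to 1 m/s: v(4) = 11 + (1 − 11)·(4 − 3)/(8 − 3) = 9 m/s.

9 m/s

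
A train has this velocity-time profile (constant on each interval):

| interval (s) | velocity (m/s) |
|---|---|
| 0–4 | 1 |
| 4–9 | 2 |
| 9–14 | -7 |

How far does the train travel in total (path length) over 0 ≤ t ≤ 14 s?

49 m

Distance (not displacement) is the total path length: add the absolute areas under v-t.
0–4 s: |1| × 4 = 4 m
4–9 s: |2| × 5 = 10 m
9–14 s: |-7| × 5 = 35 m
Total distance = 49 m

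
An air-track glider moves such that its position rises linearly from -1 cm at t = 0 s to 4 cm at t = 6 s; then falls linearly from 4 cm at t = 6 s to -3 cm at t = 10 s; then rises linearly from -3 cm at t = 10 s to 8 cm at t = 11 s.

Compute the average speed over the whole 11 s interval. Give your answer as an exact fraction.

Average speed = (total path length)/(elapsed time); on a piecewise-linear x-t graph the path length is Σ|Δx|.
0–6 s: |Δx| = |4 − -1| = 5 cm
6–10 s: |Δx| = |-3 − 4| = 7 cm
10–11 s: |Δx| = |8 − -3| = 11 cm
Total path = 23 cm; average speed = 23/11 = 23/11 cm/s.

23/11 cm/s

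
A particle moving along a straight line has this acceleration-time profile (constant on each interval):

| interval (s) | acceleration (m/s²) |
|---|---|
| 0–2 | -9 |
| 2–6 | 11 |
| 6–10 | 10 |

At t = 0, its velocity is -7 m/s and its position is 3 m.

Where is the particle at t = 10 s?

115 m

On each constant-a segment, Δv = aΔt and Δx = v₀Δt + ½aΔt²; chain segment to segment.
0–2 s: v starts -7 m/s; Δx = -7·2 + ½·-9·2² = -32 m; v ends -25 m/s.
2–6 s: v starts -25 m/s; Δx = -25·4 + ½·11·4² = -12 m; v ends 19 m/s.
6–10 s: v starts 19 m/s; Δx = 19·4 + ½·10·4² = 156 m; v ends 59 m/s.
x(10) = 3 + Σ Δx = 115 m.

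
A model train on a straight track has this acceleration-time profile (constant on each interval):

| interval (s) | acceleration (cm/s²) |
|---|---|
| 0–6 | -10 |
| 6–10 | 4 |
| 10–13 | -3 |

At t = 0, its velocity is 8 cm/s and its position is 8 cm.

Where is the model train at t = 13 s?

On each constant-a segment, Δv = aΔt and Δx = v₀Δt + ½aΔt²; chain segment to segment.
0–6 s: v starts 8 cm/s; Δx = 8·6 + ½·-10·6² = -132 cm; v ends -52 cm/s.
6–10 s: v starts -52 cm/s; Δx = -52·4 + ½·4·4² = -176 cm; v ends -36 cm/s.
10–13 s: v starts -36 cm/s; Δx = -36·3 + ½·-3·3² = -121.5 cm; v ends -45 cm/s.
x(13) = 8 + Σ Δx = -421.5 cm.

-421.5 cm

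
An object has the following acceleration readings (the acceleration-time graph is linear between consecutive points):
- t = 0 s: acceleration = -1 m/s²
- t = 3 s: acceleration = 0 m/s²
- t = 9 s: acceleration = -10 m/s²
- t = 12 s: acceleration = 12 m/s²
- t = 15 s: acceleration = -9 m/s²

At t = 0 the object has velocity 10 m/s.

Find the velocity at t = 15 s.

Δv equals the area under the a-t graph; then v = v₀ + Δv.
0–3 s: ½(-1 + 0)(3) = -1.5 m/s
3–9 s: ½(0 + -10)(6) = -30 m/s
9–12 s: ½(-10 + 12)(3) = 3 m/s
12–15 s: ½(12 + -9)(3) = 4.5 m/s
Δv = -24 m/s, so v(15) = 10 + (-24) = -14 m/s.

-14 m/s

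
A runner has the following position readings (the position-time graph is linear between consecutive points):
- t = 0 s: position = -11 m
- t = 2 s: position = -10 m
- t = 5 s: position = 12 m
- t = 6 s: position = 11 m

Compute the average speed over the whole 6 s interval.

4 m/s

Average speed = (total path length)/(elapsed time); on a piecewise-linear x-t graph the path length is Σ|Δx|.
0–2 s: |Δx| = |-10 − -11| = 1 m
2–5 s: |Δx| = |12 − -10| = 22 m
5–6 s: |Δx| = |11 − 12| = 1 m
Total path = 24 m; average speed = 24/6 = 4 m/s.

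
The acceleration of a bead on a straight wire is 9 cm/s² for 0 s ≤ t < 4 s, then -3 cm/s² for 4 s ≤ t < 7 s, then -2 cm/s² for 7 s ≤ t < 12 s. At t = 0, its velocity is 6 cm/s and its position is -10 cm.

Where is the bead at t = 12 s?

On each constant-a segment, Δv = aΔt and Δx = v₀Δt + ½aΔt²; chain segment to segment.
0–4 s: v starts 6 cm/s; Δx = 6·4 + ½·9·4² = 96 cm; v ends 42 cm/s.
4–7 s: v starts 42 cm/s; Δx = 42·3 + ½·-3·3² = 112.5 cm; v ends 33 cm/s.
7–12 s: v starts 33 cm/s; Δx = 33·5 + ½·-2·5² = 140 cm; v ends 23 cm/s.
x(12) = -10 + Σ Δx = 338.5 cm.

338.5 cm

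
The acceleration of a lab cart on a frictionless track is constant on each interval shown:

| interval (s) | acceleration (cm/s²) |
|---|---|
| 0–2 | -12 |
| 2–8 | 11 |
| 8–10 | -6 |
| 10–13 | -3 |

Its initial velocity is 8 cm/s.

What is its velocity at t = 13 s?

29 cm/s

Δv equals the area under the a-t graph; then v = v₀ + Δv.
0–2 s: -12 × 2 = -24 cm/s
2–8 s: 11 × 6 = 66 cm/s
8–10 s: -6 × 2 = -12 cm/s
10–13 s: -3 × 3 = -9 cm/s
Δv = 21 cm/s, so v(13) = 8 + (21) = 29 cm/s.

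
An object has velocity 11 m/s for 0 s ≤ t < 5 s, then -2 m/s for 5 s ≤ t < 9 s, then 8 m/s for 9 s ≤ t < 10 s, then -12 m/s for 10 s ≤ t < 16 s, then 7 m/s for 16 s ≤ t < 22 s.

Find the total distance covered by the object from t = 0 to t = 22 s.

Total distance travelled is ∫|v| dt — sum the magnitudes of each area piece.
0–5 s: |11| × 5 = 55 m
5–9 s: |-2| × 4 = 8 m
9–10 s: |8| × 1 = 8 m
10–16 s: |-12| × 6 = 72 m
16–22 s: |7| × 6 = 42 m
Total distance = 185 m

185 m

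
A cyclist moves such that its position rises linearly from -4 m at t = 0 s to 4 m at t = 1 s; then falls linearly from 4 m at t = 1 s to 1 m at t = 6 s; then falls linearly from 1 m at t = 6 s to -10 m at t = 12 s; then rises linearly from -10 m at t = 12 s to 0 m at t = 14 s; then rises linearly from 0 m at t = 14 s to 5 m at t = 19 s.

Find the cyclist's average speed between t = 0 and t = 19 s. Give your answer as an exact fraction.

Average speed = (total path length)/(elapsed time); on a piecewise-linear x-t graph the path length is Σ|Δx|.
0–1 s: |Δx| = |4 − -4| = 8 m
1–6 s: |Δx| = |1 − 4| = 3 m
6–12 s: |Δx| = |-10 − 1| = 11 m
12–14 s: |Δx| = |0 − -10| = 10 m
14–19 s: |Δx| = |5 − 0| = 5 m
Total path = 37 m; average speed = 37/19 = 37/19 m/s.

37/19 m/s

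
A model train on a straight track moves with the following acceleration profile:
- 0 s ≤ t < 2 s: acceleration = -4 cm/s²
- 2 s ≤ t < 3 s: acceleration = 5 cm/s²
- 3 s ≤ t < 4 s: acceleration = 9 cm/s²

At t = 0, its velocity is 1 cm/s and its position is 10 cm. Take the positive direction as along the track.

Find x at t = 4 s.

2 cm

On each constant-a segment, Δv = aΔt and Δx = v₀Δt + ½aΔt²; chain segment to segment.
0–2 s: v starts 1 cm/s; Δx = 1·2 + ½·-4·2² = -6 cm; v ends -7 cm/s.
2–3 s: v starts -7 cm/s; Δx = -7·1 + ½·5·1² = -4.5 cm; v ends -2 cm/s.
3–4 s: v starts -2 cm/s; Δx = -2·1 + ½·9·1² = 2.5 cm; v ends 7 cm/s.
x(4) = 10 + Σ Δx = 2 cm.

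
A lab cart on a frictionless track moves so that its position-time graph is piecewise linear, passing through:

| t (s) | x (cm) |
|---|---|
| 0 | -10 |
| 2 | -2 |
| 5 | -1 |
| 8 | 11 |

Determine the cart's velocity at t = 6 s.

Velocity is the slope of the x-t graph on 5–8 s: (11 − -1)/(8 − 5) = 4 cm/s.

4 cm/s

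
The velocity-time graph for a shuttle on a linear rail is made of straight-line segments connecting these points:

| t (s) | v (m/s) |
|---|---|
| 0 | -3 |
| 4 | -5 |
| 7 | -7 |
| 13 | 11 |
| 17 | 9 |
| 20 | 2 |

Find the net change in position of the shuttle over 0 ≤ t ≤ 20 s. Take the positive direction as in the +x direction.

Net displacement equals the area under the velocity-time graph (areas below the axis count negative).
0–4 s: ½(-3 + -5)(4) = -16 m
4–7 s: ½(-5 + -7)(3) = -18 m
7–13 s: ½(-7 + 11)(6) = 12 m
13–17 s: ½(11 + 9)(4) = 40 m
17–20 s: ½(9 + 2)(3) = 16.5 m
Net displacement = 34.5 m

34.5 m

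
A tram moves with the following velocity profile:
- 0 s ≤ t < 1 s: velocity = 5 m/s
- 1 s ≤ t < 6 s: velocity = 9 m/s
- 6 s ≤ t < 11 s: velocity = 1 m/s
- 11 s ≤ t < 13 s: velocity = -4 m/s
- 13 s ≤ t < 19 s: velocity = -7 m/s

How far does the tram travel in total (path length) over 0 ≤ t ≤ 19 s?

105 m

Distance (not displacement) is the total path length: add the absolute areas under v-t.
0–1 s: |5| × 1 = 5 m
1–6 s: |9| × 5 = 45 m
6–11 s: |1| × 5 = 5 m
11–13 s: |-4| × 2 = 8 m
13–19 s: |-7| × 6 = 42 m
Total distance = 105 m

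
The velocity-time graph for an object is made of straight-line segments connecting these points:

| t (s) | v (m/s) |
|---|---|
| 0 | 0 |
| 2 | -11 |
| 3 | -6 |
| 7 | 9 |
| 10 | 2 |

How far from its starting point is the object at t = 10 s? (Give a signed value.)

3 m

Net displacement equals the area under the velocity-time graph (areas below the axis count negative).
0–2 s: ½(0 + -11)(2) = -11 m
2–3 s: ½(-11 + -6)(1) = -8.5 m
3–7 s: ½(-6 + 9)(4) = 6 m
7–10 s: ½(9 + 2)(3) = 16.5 m
Net displacement = 3 m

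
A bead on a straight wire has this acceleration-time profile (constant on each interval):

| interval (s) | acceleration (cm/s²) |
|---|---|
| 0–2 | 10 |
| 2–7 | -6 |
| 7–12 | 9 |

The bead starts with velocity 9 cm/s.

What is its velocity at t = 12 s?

44 cm/s

Δv equals the area under the a-t graph; then v = v₀ + Δv.
0–2 s: 10 × 2 = 20 cm/s
2–7 s: -6 × 5 = -30 cm/s
7–12 s: 9 × 5 = 45 cm/s
Δv = 35 cm/s, so v(12) = 9 + (35) = 44 cm/s.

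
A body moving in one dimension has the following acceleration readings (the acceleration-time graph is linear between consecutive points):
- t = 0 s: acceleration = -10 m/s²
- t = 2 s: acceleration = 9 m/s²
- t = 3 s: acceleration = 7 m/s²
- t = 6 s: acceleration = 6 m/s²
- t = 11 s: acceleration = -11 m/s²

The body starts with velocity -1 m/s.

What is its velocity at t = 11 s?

13 m/s

Δv equals the area under the a-t graph; then v = v₀ + Δv.
0–2 s: ½(-10 + 9)(2) = -1 m/s
2–3 s: ½(9 + 7)(1) = 8 m/s
3–6 s: ½(7 + 6)(3) = 19.5 m/s
6–11 s: ½(6 + -11)(5) = -12.5 m/s
Δv = 14 m/s, so v(11) = -1 + (14) = 13 m/s.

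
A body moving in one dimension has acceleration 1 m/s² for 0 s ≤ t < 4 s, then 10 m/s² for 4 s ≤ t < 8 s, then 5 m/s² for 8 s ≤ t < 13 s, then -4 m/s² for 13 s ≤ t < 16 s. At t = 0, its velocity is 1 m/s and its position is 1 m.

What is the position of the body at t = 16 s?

592.5 m

On each constant-a segment, Δv = aΔt and Δx = v₀Δt + ½aΔt²; chain segment to segment.
0–4 s: v starts 1 m/s; Δx = 1·4 + ½·1·4² = 12 m; v ends 5 m/s.
4–8 s: v starts 5 m/s; Δx = 5·4 + ½·10·4² = 100 m; v ends 45 m/s.
8–13 s: v starts 45 m/s; Δx = 45·5 + ½·5·5² = 287.5 m; v ends 70 m/s.
13–16 s: v starts 70 m/s; Δx = 70·3 + ½·-4·3² = 192 m; v ends 58 m/s.
x(16) = 1 + Σ Δx = 592.5 m.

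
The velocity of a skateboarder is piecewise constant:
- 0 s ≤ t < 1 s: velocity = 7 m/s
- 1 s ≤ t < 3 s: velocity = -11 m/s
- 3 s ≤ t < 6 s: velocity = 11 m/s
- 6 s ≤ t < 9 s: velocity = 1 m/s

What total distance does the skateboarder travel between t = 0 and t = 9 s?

Total distance travelled is ∫|v| dt — sum the magnitudes of each area piece.
0–1 s: |7| × 1 = 7 m
1–3 s: |-11| × 2 = 22 m
3–6 s: |11| × 3 = 33 m
6–9 s: |1| × 3 = 3 m
Total distance = 65 m

65 m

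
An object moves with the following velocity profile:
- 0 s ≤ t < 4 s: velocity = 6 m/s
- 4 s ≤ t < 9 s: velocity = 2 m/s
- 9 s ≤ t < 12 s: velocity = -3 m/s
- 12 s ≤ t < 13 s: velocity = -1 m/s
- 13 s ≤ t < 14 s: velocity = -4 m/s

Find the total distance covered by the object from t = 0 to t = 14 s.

48 m

Total distance travelled is ∫|v| dt — sum the magnitudes of each area piece.
0–4 s: |6| × 4 = 24 m
4–9 s: |2| × 5 = 10 m
9–12 s: |-3| × 3 = 9 m
12–13 s: |-1| × 1 = 1 m
13–14 s: |-4| × 1 = 4 m
Total distance = 48 m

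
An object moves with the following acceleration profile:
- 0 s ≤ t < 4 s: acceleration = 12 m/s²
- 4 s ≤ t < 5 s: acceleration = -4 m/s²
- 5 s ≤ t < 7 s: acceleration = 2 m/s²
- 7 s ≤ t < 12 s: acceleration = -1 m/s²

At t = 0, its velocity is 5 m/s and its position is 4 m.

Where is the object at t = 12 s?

On each constant-a segment, Δv = aΔt and Δx = v₀Δt + ½aΔt²; chain segment to segment.
0–4 s: v starts 5 m/s; Δx = 5·4 + ½·12·4² = 116 m; v ends 53 m/s.
4–5 s: v starts 53 m/s; Δx = 53·1 + ½·-4·1² = 51 m; v ends 49 m/s.
5–7 s: v starts 49 m/s; Δx = 49·2 + ½·2·2² = 102 m; v ends 53 m/s.
7–12 s: v starts 53 m/s; Δx = 53·5 + ½·-1·5² = 252.5 m; v ends 48 m/s.
x(12) = 4 + Σ Δx = 525.5 m.

525.5 m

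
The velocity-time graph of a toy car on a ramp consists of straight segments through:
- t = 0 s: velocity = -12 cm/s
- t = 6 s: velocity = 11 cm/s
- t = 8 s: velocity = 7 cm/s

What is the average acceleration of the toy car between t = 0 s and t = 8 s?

2.375 cm/s²

Average acceleration = Δv/Δt = (7 − -12)/(8 − 0) = 2.375 cm/s².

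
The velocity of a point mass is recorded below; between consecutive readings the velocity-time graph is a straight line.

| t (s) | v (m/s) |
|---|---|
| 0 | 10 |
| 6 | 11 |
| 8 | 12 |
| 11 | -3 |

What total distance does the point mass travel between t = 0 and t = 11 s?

Total distance travelled is ∫|v| dt — sum the magnitudes of each area piece.
0–6 s: |½(10 + 11)(6)| = 63 m
6–8 s: |½(11 + 12)(2)| = 23 m
8–11 s: v = 0 at t = 10.4 s; triangle areas 14.4 + 0.9 = 15.3 m
Total distance = 101.3 m

101.3 m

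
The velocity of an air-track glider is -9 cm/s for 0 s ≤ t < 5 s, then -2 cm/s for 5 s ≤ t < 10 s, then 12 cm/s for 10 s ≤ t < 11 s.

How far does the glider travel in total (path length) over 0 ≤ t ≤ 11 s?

Total distance travelled is ∫|v| dt — sum the magnitudes of each area piece.
0–5 s: |-9| × 5 = 45 cm
5–10 s: |-2| × 5 = 10 cm
10–11 s: |12| × 1 = 12 cm
Total distance = 67 cm

67 cm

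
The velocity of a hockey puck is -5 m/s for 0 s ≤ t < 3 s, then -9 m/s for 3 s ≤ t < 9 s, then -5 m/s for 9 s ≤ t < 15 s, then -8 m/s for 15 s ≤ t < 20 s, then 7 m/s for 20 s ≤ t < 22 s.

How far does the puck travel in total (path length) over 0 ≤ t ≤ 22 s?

Distance (not displacement) is the total path length: add the absolute areas under v-t.
0–3 s: |-5| × 3 = 15 m
3–9 s: |-9| × 6 = 54 m
9–15 s: |-5| × 6 = 30 m
15–20 s: |-8| × 5 = 40 m
20–22 s: |7| × 2 = 14 m
Total distance = 153 m

153 m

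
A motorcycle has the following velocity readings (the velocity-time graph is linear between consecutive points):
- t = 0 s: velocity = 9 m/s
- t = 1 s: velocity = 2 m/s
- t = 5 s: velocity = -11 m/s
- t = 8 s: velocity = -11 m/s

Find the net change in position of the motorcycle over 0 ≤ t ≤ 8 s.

-45.5 m

Displacement is the signed area under the v-t curve.
0–1 s: ½(9 + 2)(1) = 5.5 m
1–5 s: ½(2 + -11)(4) = -18 m
5–8 s: -11 × 3 = -33 m
Net displacement = -45.5 m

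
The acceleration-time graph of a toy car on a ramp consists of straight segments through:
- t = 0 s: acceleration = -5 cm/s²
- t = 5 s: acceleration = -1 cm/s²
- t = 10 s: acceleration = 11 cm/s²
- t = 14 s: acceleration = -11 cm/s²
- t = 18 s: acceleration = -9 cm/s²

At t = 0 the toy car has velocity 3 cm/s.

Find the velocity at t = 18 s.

-27 cm/s

Δv equals the area under the a-t graph; then v = v₀ + Δv.
0–5 s: ½(-5 + -1)(5) = -15 cm/s
5–10 s: ½(-1 + 11)(5) = 25 cm/s
10–14 s: ½(11 + -11)(4) = 0 cm/s
14–18 s: ½(-11 + -9)(4) = -40 cm/s
Δv = -30 cm/s, so v(18) = 3 + (-30) = -27 cm/s.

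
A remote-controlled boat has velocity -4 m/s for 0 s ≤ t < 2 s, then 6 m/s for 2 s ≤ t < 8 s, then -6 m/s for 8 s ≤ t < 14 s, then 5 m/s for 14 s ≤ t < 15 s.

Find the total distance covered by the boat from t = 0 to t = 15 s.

85 m

Total distance travelled is ∫|v| dt — sum the magnitudes of each area piece.
0–2 s: |-4| × 2 = 8 m
2–8 s: |6| × 6 = 36 m
8–14 s: |-6| × 6 = 36 m
14–15 s: |5| × 1 = 5 m
Total distance = 85 m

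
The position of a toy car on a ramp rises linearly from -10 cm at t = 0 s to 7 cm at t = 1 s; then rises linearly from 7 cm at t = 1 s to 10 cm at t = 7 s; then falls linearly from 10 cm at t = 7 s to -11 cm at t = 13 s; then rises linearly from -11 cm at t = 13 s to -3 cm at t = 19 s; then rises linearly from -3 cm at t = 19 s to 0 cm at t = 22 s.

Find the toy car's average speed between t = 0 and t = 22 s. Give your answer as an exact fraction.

Average speed = (total path length)/(elapsed time); on a piecewise-linear x-t graph the path length is Σ|Δx|.
0–1 s: |Δx| = |7 − -10| = 17 cm
1–7 s: |Δx| = |10 − 7| = 3 cm
7–13 s: |Δx| = |-11 − 10| = 21 cm
13–19 s: |Δx| = |-3 − -11| = 8 cm
19–22 s: |Δx| = |0 − -3| = 3 cm
Total path = 52 cm; average speed = 52/22 = 26/11 cm/s.

26/11 cm/s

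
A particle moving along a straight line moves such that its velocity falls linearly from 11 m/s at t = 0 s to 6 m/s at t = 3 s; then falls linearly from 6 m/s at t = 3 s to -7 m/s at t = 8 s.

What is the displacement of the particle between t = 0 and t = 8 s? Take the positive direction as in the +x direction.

Displacement is the signed area under the v-t curve.
0–3 s: ½(11 + 6)(3) = 25.5 m
3–8 s: ½(6 + -7)(5) = -2.5 m
Net displacement = 23 m

23 m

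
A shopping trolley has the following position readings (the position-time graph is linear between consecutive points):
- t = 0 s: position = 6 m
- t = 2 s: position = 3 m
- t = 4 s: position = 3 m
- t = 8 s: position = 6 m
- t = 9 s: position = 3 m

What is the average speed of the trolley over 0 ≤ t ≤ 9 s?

Average speed = (total path length)/(elapsed time); on a piecewise-linear x-t graph the path length is Σ|Δx|.
0–2 s: |Δx| = |3 − 6| = 3 m
2–4 s: |Δx| = |3 − 3| = 0 m
4–8 s: |Δx| = |6 − 3| = 3 m
8–9 s: |Δx| = |3 − 6| = 3 m
Total path = 9 m; average speed = 9/9 = 1 m/s.

1 m/s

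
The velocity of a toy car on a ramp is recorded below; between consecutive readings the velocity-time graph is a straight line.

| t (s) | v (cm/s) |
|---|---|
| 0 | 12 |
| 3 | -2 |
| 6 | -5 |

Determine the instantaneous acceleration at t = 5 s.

-1 cm/s²

Acceleration is the slope of the v-t graph on 3–6 s: (-5 − -2)/(6 − 3) = -1 cm/s².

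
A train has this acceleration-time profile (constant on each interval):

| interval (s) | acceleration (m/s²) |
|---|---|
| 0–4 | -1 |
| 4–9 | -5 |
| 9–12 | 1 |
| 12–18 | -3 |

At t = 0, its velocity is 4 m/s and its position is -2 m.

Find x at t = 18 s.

On each constant-a segment, Δv = aΔt and Δx = v₀Δt + ½aΔt²; chain segment to segment.
0–4 s: v starts 4 m/s; Δx = 4·4 + ½·-1·4² = 8 m; v ends 0 m/s.
4–9 s: v starts 0 m/s; Δx = 0·5 + ½·-5·5² = -62.5 m; v ends -25 m/s.
9–12 s: v starts -25 m/s; Δx = -25·3 + ½·1·3² = -70.5 m; v ends -22 m/s.
12–18 s: v starts -22 m/s; Δx = -22·6 + ½·-3·6² = -186 m; v ends -40 m/s.
x(18) = -2 + Σ Δx = -313 m.

-313 m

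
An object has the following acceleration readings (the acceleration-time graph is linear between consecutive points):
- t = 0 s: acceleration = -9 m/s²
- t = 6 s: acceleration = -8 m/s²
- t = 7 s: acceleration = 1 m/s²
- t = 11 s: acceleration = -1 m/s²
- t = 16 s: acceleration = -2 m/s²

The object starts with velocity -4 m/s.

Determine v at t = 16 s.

-66 m/s

Δv equals the area under the a-t graph; then v = v₀ + Δv.
0–6 s: ½(-9 + -8)(6) = -51 m/s
6–7 s: ½(-8 + 1)(1) = -3.5 m/s
7–11 s: ½(1 + -1)(4) = 0 m/s
11–16 s: ½(-1 + -2)(5) = -7.5 m/s
Δv = -62 m/s, so v(16) = -4 + (-62) = -66 m/s.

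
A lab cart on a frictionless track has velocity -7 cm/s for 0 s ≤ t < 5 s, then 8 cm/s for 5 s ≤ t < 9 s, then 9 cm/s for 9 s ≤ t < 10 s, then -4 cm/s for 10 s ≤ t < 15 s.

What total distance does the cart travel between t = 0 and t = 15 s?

96 cm

Total distance travelled is ∫|v| dt — sum the magnitudes of each area piece.
0–5 s: |-7| × 5 = 35 cm
5–9 s: |8| × 4 = 32 cm
9–10 s: |9| × 1 = 9 cm
10–15 s: |-4| × 5 = 20 cm
Total distance = 96 cm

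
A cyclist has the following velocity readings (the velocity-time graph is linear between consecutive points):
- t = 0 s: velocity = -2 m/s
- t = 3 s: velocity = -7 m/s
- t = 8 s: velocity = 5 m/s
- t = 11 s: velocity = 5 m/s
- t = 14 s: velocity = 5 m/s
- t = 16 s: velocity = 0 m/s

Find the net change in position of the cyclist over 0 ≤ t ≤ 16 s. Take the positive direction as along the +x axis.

Net displacement equals the area under the velocity-time graph (areas below the axis count negative).
0–3 s: ½(-2 + -7)(3) = -13.5 m
3–8 s: ½(-7 + 5)(5) = -5 m
8–11 s: 5 × 3 = 15 m
11–14 s: 5 × 3 = 15 m
14–16 s: ½(5 + 0)(2) = 5 m
Net displacement = 16.5 m

16.5 m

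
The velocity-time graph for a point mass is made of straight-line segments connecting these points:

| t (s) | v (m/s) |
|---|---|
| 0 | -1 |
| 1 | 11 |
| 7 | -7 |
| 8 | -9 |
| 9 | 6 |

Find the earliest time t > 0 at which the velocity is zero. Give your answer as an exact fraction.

v changes sign on 0–1 s (from -1 to 11); the graph is linear there, so v = 0 at t = 0 + (1)·(1 − 0)/(11 − -1) = 1/12 s.

t = 1/12 s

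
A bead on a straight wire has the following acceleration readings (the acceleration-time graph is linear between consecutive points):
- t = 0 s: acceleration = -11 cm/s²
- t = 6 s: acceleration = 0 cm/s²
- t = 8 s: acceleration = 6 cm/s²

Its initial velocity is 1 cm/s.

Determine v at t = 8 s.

-26 cm/s

Δv equals the area under the a-t graph; then v = v₀ + Δv.
0–6 s: ½(-11 + 0)(6) = -33 cm/s
6–8 s: ½(0 + 6)(2) = 6 cm/s
Δv = -27 cm/s, so v(8) = 1 + (-27) = -26 cm/s.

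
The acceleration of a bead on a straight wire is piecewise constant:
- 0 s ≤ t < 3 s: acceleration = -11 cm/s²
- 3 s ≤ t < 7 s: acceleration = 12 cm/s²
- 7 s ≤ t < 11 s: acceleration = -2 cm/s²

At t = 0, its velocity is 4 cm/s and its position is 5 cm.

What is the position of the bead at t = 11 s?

On each constant-a segment, Δv = aΔt and Δx = v₀Δt + ½aΔt²; chain segment to segment.
0–3 s: v starts 4 cm/s; Δx = 4·3 + ½·-11·3² = -37.5 cm; v ends -29 cm/s.
3–7 s: v starts -29 cm/s; Δx = -29·4 + ½·12·4² = -20 cm; v ends 19 cm/s.
7–11 s: v starts 19 cm/s; Δx = 19·4 + ½·-2·4² = 60 cm; v ends 11 cm/s.
x(11) = 5 + Σ Δx = 7.5 cm.

7.5 cm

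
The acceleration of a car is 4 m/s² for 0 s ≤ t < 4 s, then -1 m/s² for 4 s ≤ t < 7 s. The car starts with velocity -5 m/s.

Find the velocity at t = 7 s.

Δv equals the area under the a-t graph; then v = v₀ + Δv.
0–4 s: 4 × 4 = 16 m/s
4–7 s: -1 × 3 = -3 m/s
Δv = 13 m/s, so v(7) = -5 + (13) = 8 m/s.

8 m/s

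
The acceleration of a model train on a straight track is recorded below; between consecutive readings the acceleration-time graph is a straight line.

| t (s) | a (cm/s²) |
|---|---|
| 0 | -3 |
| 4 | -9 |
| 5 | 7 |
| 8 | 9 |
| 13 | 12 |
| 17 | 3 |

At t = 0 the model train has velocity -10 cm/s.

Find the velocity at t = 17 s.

Δv equals the area under the a-t graph; then v = v₀ + Δv.
0–4 s: ½(-3 + -9)(4) = -24 cm/s
4–5 s: ½(-9 + 7)(1) = -1 cm/s
5–8 s: ½(7 + 9)(3) = 24 cm/s
8–13 s: ½(9 + 12)(5) = 52.5 cm/s
13–17 s: ½(12 + 3)(4) = 30 cm/s
Δv = 81.5 cm/s, so v(17) = -10 + (81.5) = 71.5 cm/s.

71.5 cm/s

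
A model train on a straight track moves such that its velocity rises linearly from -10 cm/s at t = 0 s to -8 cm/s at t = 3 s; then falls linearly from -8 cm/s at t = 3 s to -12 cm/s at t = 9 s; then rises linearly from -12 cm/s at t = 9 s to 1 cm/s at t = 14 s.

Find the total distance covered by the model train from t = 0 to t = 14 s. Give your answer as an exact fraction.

Distance (not displacement) is the total path length: add the absolute areas under v-t.
0–3 s: |½(-10 + -8)(3)| = 27 cm
3–9 s: |½(-8 + -12)(6)| = 60 cm
9–14 s: v = 0 at t = 177/13 s; triangle areas 360/13 + 5/26 = 725/26 cm
Total distance = 2987/26 cm

2987/26 cm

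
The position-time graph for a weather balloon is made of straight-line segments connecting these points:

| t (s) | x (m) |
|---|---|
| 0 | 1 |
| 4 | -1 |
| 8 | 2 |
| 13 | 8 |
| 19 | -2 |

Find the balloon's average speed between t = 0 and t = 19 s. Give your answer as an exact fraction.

Average speed = (total path length)/(elapsed time); on a piecewise-linear x-t graph the path length is Σ|Δx|.
0–4 s: |Δx| = |-1 − 1| = 2 m
4–8 s: |Δx| = |2 − -1| = 3 m
8–13 s: |Δx| = |8 − 2| = 6 m
13–19 s: |Δx| = |-2 − 8| = 10 m
Total path = 21 m; average speed = 21/19 = 21/19 m/s.

21/19 m/s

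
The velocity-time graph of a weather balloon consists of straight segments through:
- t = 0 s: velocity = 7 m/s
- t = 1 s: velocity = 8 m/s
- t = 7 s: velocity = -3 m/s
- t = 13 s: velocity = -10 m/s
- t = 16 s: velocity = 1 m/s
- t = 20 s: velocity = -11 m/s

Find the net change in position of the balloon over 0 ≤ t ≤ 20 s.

Net displacement equals the area under the velocity-time graph (areas below the axis count negative).
0–1 s: ½(7 + 8)(1) = 7.5 m
1–7 s: ½(8 + -3)(6) = 15 m
7–13 s: ½(-3 + -10)(6) = -39 m
13–16 s: ½(-10 + 1)(3) = -13.5 m
16–20 s: ½(1 + -11)(4) = -20 m
Net displacement = -50 m

-50 m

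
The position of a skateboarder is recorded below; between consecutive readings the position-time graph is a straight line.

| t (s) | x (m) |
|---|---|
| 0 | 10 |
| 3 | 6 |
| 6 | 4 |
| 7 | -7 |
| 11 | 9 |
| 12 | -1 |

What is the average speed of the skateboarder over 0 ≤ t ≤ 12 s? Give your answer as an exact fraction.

43/12 m/s

Average speed = (total path length)/(elapsed time); on a piecewise-linear x-t graph the path length is Σ|Δx|.
0–3 s: |Δx| = |6 − 10| = 4 m
3–6 s: |Δx| = |4 − 6| = 2 m
6–7 s: |Δx| = |-7 − 4| = 11 m
7–11 s: |Δx| = |9 − -7| = 16 m
11–12 s: |Δx| = |-1 − 9| = 10 m
Total path = 43 m; average speed = 43/12 = 43/12 m/s.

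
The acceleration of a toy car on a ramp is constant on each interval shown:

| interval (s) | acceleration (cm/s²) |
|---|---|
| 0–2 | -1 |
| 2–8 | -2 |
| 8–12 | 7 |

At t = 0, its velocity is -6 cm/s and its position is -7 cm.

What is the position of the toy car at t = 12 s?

On each constant-a segment, Δv = aΔt and Δx = v₀Δt + ½aΔt²; chain segment to segment.
0–2 s: v starts -6 cm/s; Δx = -6·2 + ½·-1·2² = -14 cm; v ends -8 cm/s.
2–8 s: v starts -8 cm/s; Δx = -8·6 + ½·-2·6² = -84 cm; v ends -20 cm/s.
8–12 s: v starts -20 cm/s; Δx = -20·4 + ½·7·4² = -24 cm; v ends 8 cm/s.
x(12) = -7 + Σ Δx = -129 cm.

-129 cm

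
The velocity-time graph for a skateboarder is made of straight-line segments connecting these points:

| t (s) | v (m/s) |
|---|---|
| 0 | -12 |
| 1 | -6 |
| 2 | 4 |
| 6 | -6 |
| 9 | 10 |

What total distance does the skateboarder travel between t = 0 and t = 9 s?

34.75 m

Total distance travelled is ∫|v| dt — sum the magnitudes of each area piece.
0–1 s: |½(-12 + -6)(1)| = 9 m
1–2 s: v = 0 at t = 1.6 s; triangle areas 1.8 + 0.8 = 2.6 m
2–6 s: v = 0 at t = 3.6 s; triangle areas 3.2 + 7.2 = 10.4 m
6–9 s: v = 0 at t = 7.125 s; triangle areas 3.375 + 9.375 = 12.75 m
Total distance = 34.75 m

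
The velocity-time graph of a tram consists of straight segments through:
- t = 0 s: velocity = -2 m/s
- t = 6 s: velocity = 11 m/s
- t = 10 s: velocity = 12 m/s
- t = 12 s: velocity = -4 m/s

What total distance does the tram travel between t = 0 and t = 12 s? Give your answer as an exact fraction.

Distance (not displacement) is the total path length: add the absolute areas under v-t.
0–6 s: v = 0 at t = 12/13 s; triangle areas 12/13 + 363/13 = 375/13 m
6–10 s: |½(11 + 12)(4)| = 46 m
10–12 s: v = 0 at t = 11.5 s; triangle areas 9 + 1 = 10 m
Total distance = 1103/13 m

1103/13 m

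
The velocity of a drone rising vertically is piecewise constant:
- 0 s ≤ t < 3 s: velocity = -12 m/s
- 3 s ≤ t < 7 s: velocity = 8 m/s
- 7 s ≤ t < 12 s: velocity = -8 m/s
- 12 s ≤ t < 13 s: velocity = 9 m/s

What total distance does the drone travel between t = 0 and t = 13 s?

Total distance travelled is ∫|v| dt — sum the magnitudes of each area piece.
0–3 s: |-12| × 3 = 36 m
3–7 s: |8| × 4 = 32 m
7–12 s: |-8| × 5 = 40 m
12–13 s: |9| × 1 = 9 m
Total distance = 117 m

117 m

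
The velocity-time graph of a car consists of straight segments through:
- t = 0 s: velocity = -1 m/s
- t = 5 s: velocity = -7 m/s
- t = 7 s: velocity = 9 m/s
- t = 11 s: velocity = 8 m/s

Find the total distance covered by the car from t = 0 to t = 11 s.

62.125 m

Distance (not displacement) is the total path length: add the absolute areas under v-t.
0–5 s: |½(-1 + -7)(5)| = 20 m
5–7 s: v = 0 at t = 5.875 s; triangle areas 3.0625 + 5.0625 = 8.125 m
7–11 s: |½(9 + 8)(4)| = 34 m
Total distance = 62.125 m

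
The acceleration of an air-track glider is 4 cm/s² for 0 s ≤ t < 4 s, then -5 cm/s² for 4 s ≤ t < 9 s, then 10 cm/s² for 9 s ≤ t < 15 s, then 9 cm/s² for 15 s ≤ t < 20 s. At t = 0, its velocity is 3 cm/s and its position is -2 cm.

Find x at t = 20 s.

On each constant-a segment, Δv = aΔt and Δx = v₀Δt + ½aΔt²; chain segment to segment.
0–4 s: v starts 3 cm/s; Δx = 3·4 + ½·4·4² = 44 cm; v ends 19 cm/s.
4–9 s: v starts 19 cm/s; Δx = 19·5 + ½·-5·5² = 32.5 cm; v ends -6 cm/s.
9–15 s: v starts -6 cm/s; Δx = -6·6 + ½·10·6² = 144 cm; v ends 54 cm/s.
15–20 s: v starts 54 cm/s; Δx = 54·5 + ½·9·5² = 382.5 cm; v ends 99 cm/s.
x(20) = -2 + Σ Δx = 601 cm.

601 cm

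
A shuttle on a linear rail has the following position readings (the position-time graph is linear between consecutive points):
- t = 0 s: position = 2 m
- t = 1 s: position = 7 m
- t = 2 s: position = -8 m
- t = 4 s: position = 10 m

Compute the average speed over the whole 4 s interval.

9.5 m/s

Average speed = (total path length)/(elapsed time); on a piecewise-linear x-t graph the path length is Σ|Δx|.
0–1 s: |Δx| = |7 − 2| = 5 m
1–2 s: |Δx| = |-8 − 7| = 15 m
2–4 s: |Δx| = |10 − -8| = 18 m
Total path = 38 m; average speed = 38/4 = 9.5 m/s.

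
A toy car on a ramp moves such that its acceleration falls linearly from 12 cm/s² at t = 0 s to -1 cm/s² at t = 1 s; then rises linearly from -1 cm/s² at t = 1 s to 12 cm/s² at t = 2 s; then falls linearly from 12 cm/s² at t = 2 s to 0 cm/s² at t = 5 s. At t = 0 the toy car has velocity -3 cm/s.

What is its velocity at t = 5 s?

Δv equals the area under the a-t graph; then v = v₀ + Δv.
0–1 s: ½(12 + -1)(1) = 5.5 cm/s
1–2 s: ½(-1 + 12)(1) = 5.5 cm/s
2–5 s: ½(12 + 0)(3) = 18 cm/s
Δv = 29 cm/s, so v(5) = -3 + (29) = 26 cm/s.

26 cm/s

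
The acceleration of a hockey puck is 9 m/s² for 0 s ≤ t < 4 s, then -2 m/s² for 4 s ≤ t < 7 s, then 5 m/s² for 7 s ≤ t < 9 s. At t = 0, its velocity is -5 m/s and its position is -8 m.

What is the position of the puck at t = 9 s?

On each constant-a segment, Δv = aΔt and Δx = v₀Δt + ½aΔt²; chain segment to segment.
0–4 s: v starts -5 m/s; Δx = -5·4 + ½·9·4² = 52 m; v ends 31 m/s.
4–7 s: v starts 31 m/s; Δx = 31·3 + ½·-2·3² = 84 m; v ends 25 m/s.
7–9 s: v starts 25 m/s; Δx = 25·2 + ½·5·2² = 60 m; v ends 35 m/s.
x(9) = -8 + Σ Δx = 188 m.

188 m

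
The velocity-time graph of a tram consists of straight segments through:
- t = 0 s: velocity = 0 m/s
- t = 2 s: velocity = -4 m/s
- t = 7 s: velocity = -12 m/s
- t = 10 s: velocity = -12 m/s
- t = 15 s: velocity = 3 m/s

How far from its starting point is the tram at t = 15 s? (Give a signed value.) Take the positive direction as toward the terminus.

-102.5 m

Net displacement equals the area under the velocity-time graph (areas below the axis count negative).
0–2 s: ½(0 + -4)(2) = -4 m
2–7 s: ½(-4 + -12)(5) = -40 m
7–10 s: -12 × 3 = -36 m
10–15 s: ½(-12 + 3)(5) = -22.5 m
Net displacement = -102.5 m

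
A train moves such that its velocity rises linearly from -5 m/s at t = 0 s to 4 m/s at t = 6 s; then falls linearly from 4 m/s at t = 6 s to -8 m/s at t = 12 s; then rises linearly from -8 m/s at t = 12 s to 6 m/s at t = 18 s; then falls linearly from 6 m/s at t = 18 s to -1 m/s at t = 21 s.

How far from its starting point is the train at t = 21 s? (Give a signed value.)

Displacement is the signed area under the v-t curve.
0–6 s: ½(-5 + 4)(6) = -3 m
6–12 s: ½(4 + -8)(6) = -12 m
12–18 s: ½(-8 + 6)(6) = -6 m
18–21 s: ½(6 + -1)(3) = 7.5 m
Net displacement = -13.5 m

-13.5 m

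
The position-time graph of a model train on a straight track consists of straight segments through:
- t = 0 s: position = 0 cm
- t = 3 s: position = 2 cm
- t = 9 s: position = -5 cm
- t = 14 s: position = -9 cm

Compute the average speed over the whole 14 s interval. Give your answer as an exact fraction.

13/14 cm/s

Average speed = (total path length)/(elapsed time); on a piecewise-linear x-t graph the path length is Σ|Δx|.
0–3 s: |Δx| = |2 − 0| = 2 cm
3–9 s: |Δx| = |-5 − 2| = 7 cm
9–14 s: |Δx| = |-9 − -5| = 4 cm
Total path = 13 cm; average speed = 13/14 = 13/14 cm/s.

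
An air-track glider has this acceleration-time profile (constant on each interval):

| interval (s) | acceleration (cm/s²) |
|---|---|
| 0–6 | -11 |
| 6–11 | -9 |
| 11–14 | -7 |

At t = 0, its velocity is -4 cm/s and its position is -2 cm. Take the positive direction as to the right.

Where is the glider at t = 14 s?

On each constant-a segment, Δv = aΔt and Δx = v₀Δt + ½aΔt²; chain segment to segment.
0–6 s: v starts -4 cm/s; Δx = -4·6 + ½·-11·6² = -222 cm; v ends -70 cm/s.
6–11 s: v starts -70 cm/s; Δx = -70·5 + ½·-9·5² = -462.5 cm; v ends -115 cm/s.
11–14 s: v starts -115 cm/s; Δx = -115·3 + ½·-7·3² = -376.5 cm; v ends -136 cm/s.
x(14) = -2 + Σ Δx = -1063 cm.

-1063 cm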